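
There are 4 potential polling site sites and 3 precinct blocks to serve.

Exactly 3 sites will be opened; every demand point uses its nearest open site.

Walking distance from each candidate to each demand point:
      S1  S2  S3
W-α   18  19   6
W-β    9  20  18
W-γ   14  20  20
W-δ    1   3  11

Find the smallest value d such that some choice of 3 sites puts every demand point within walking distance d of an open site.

6

Open {W-α, W-β, W-δ}.
  Farthest demand point is S3 at walking distance 6 (to W-α); all others are ≤ 6.
With {W-α, W-γ, W-δ} the worst case is 6.
With {W-β, W-γ, W-δ} the worst case is 11.
No size-3 selection achieves below 6.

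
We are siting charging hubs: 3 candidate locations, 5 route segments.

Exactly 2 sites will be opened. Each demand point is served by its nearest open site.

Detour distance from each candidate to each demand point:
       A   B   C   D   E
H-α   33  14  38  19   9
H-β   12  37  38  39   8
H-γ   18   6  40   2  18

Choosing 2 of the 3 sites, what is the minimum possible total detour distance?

Open {H-β, H-γ}.
  A→H-β 12, B→H-γ 6, C→H-β 38, D→H-γ 2, E→H-β 8  ⇒ total 66.
Compare {H-α, H-γ}: total 73.
Compare {H-α, H-β}: total 91.

66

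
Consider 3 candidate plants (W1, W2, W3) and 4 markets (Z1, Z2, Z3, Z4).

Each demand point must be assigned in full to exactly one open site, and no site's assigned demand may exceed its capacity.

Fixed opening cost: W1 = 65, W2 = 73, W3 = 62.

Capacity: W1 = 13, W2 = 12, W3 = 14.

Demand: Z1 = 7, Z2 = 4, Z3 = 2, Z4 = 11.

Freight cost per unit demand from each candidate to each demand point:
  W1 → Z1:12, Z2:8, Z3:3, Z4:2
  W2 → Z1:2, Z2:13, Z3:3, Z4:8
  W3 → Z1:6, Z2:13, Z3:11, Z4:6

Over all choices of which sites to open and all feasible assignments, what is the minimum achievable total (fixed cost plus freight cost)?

232

Open {W1, W2}; cheapest assignment that respects the capacities:
  W1 (cap 13, load 13): Z3, Z4 — cost 2×3 + 11×2 = 28
  W2 (cap 12, load 11): Z1, Z2 — cost 7×2 + 4×13 = 66
  Shipping 94, fixed 138 → total 232.
  Any other capacity-feasible assignment to {W1, W2} ships for at least 94.
Compare {W1, W3}: its best feasible assignment gives total 249.
Compare {W2, W3}: its best feasible assignment gives total 289.
Every other set of open sites that can feasibly serve all demand totals ≥ 249 even under its best assignment. Minimum: 232.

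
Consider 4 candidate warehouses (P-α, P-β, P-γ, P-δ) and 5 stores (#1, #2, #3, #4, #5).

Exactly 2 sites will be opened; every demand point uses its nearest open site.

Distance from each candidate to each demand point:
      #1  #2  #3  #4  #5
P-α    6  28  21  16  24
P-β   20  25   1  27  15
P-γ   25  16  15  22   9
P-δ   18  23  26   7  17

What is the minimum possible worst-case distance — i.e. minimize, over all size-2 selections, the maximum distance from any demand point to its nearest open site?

Open {P-α, P-γ}.
  Farthest demand point is #2 at distance 16 (to P-γ); all others are ≤ 16.
With {P-γ, P-δ} the worst case is 18.
With {P-β, P-γ} the worst case is 22.
No size-2 selection achieves below 16.

16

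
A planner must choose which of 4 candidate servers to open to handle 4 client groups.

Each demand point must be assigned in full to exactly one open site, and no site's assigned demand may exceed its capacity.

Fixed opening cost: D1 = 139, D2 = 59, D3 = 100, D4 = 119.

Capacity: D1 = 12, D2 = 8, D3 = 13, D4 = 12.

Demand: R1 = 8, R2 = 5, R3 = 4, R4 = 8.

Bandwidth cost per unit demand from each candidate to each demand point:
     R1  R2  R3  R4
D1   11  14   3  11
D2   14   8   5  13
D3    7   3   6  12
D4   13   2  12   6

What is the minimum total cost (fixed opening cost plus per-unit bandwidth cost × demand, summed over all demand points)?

Open {D3, D4}; cheapest assignment that respects the capacities:
  D3 (cap 13, load 13): R1, R2 — cost 8×7 + 5×3 = 71
  D4 (cap 12, load 12): R3, R4 — cost 4×12 + 8×6 = 96
  Shipping 167, fixed 219 → total 386.
  Any other capacity-feasible assignment to {D3, D4} ships for at least 167.
Compare {D1, D3}: its best feasible assignment gives total 410.
Compare {D2, D3, D4}: its best feasible assignment gives total 417.
Every other set of open sites that can feasibly serve all demand totals ≥ 410 even under its best assignment. Minimum: 386.

386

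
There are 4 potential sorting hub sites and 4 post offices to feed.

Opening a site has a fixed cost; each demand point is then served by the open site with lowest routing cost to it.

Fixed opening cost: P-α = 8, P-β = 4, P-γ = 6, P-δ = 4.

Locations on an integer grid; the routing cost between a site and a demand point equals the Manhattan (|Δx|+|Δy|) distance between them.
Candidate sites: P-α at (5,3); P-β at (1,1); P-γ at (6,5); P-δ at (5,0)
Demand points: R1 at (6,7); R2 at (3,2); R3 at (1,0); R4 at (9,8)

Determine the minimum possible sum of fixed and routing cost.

Open {P-β, P-γ}: assign each demand point to its cheapest open site.
  R1→P-γ 2, R2→P-β 3, R3→P-β 1, R4→P-γ 6
  routing cost 12, fixed 10 → total 22.
Compare {P-γ, P-δ}: routing cost 16 + fixed 10 = 26.
Compare {P-β, P-γ, P-δ}: routing cost 12 + fixed 14 = 26.
Compare {P-γ}: routing cost 24 + fixed 6 = 30.
All other subsets cost ≥ 26. Minimum total cost: 22.

22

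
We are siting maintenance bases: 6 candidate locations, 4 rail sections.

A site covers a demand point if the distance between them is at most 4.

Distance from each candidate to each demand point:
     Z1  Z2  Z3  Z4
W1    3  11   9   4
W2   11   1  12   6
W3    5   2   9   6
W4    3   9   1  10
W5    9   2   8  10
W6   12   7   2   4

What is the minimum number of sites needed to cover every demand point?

Coverage sets (demand points within 4 of each site):
  W1: {Z1, Z4}
  W2: {Z2}
  W3: {Z2}
  W4: {Z1, Z3}
  W5: {Z2}
  W6: {Z3, Z4}
No 2 sites suffice: every size-2 union leaves at least one demand point uncovered.
But {W1, W2, W4} covers everything, so the minimum is 3.

3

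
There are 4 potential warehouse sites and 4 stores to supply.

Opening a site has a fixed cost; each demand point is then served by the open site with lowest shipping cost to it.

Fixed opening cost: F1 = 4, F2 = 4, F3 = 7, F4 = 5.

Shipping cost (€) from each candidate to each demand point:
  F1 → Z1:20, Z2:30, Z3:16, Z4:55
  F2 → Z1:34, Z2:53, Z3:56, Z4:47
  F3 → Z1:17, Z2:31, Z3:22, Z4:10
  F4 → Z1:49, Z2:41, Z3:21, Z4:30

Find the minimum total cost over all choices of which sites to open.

84

Open {F1, F3}: assign each demand point to its cheapest open site.
  Z1→F3 17, Z2→F1 30, Z3→F1 16, Z4→F3 10
  shipping cost 73, fixed 11 → total 84.
Compare {F3}: shipping cost 80 + fixed 7 = 87.
Compare {F1, F2, F3}: shipping cost 73 + fixed 15 = 88.
Compare {F1, F3, F4}: shipping cost 73 + fixed 16 = 89.
All other subsets cost ≥ 87. Minimum total cost: 84.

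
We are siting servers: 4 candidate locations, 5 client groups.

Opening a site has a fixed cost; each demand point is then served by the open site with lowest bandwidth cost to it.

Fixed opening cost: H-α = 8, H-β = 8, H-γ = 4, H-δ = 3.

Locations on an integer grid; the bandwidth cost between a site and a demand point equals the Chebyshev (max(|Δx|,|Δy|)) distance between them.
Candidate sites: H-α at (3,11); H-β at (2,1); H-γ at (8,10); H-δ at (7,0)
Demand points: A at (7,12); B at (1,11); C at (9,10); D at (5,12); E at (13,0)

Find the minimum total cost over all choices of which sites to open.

Open {H-γ, H-δ}: assign each demand point to its cheapest open site.
  A→H-γ 2, B→H-γ 7, C→H-γ 1, D→H-γ 3, E→H-δ 6
  bandwidth cost 19, fixed 7 → total 26.
Compare {H-γ}: bandwidth cost 23 + fixed 4 = 27.
Compare {H-α, H-γ, H-δ}: bandwidth cost 13 + fixed 15 = 28.
Compare {H-α, H-γ}: bandwidth cost 17 + fixed 12 = 29.
All other subsets cost ≥ 27. Minimum total cost: 26.

26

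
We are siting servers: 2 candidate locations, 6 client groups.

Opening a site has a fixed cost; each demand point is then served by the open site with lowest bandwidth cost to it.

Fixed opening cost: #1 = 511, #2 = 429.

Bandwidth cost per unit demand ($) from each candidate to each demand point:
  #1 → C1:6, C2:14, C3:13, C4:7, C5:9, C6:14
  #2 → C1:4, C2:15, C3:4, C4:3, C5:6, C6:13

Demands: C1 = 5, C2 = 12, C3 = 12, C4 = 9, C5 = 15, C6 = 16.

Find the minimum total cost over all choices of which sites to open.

Open {#2}: assign each demand point to its cheapest open site.
  C1→#2 5×4=20, C2→#2 12×15=180, C3→#2 12×4=48, C4→#2 9×3=27, C5→#2 15×6=90, C6→#2 16×13=208
  bandwidth cost 573, fixed 429 → total 1002.
Compare {#1}: bandwidth cost 776 + fixed 511 = 1287.
Compare {#1, #2}: bandwidth cost 561 + fixed 940 = 1501.

1002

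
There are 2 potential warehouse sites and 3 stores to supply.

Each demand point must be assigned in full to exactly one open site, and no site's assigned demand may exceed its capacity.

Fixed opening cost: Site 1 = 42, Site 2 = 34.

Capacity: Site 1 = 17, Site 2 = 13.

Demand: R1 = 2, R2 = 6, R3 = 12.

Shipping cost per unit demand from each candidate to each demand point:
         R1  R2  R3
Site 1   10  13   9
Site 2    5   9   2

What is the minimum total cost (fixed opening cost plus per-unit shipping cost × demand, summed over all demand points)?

198

Open {Site 1, Site 2}; cheapest assignment that respects the capacities:
  Site 1 (cap 17, load 8): R1, R2 — cost 2×10 + 6×13 = 98
  Site 2 (cap 13, load 12): R3 — cost 12×2 = 24
  Shipping 122, fixed 76 → total 198.
  Any other capacity-feasible assignment to {Site 1, Site 2} ships for at least 122.
Total demand is 20 and no other set of sites has combined capacity ≥ 20, so {Site 1, Site 2} is the only feasible choice of open sites. Minimum: 198.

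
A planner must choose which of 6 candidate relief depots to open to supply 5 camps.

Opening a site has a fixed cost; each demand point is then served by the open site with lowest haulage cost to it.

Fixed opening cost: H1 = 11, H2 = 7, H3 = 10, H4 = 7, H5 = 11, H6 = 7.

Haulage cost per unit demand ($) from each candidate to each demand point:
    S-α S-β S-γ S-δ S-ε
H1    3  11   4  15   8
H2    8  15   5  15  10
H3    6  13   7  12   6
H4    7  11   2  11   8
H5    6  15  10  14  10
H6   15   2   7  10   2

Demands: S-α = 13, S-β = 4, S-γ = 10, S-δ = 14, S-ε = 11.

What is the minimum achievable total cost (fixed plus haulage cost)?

Open {H1, H4, H6}: assign each demand point to its cheapest open site.
  S-α→H1 13×3=39, S-β→H6 4×2=8, S-γ→H4 10×2=20, S-δ→H6 14×10=140, S-ε→H6 11×2=22
  haulage cost 229, fixed 25 → total 254.
Compare {H1, H2, H4, H6}: haulage cost 229 + fixed 32 = 261.
Compare {H1, H3, H4, H6}: haulage cost 229 + fixed 35 = 264.
Compare {H1, H4, H5, H6}: haulage cost 229 + fixed 36 = 265.
All other subsets cost ≥ 261. Minimum total cost: 254.

254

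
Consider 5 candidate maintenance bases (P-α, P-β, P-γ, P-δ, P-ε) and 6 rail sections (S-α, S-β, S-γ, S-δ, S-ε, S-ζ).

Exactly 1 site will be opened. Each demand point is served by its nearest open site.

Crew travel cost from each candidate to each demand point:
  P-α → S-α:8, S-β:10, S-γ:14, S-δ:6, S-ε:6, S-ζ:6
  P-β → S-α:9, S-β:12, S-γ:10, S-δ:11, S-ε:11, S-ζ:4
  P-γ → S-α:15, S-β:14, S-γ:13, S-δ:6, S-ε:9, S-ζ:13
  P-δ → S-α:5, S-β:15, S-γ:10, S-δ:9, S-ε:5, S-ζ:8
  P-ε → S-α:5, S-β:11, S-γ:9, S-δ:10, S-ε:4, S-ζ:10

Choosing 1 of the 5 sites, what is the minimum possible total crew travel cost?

49

Open {P-ε}.
  S-α→P-ε 5, S-β→P-ε 11, S-γ→P-ε 9, S-δ→P-ε 10, S-ε→P-ε 4, S-ζ→P-ε 10  ⇒ total 49.
Compare {P-α}: total 50.
Compare {P-δ}: total 52.
No size-1 selection does better; minimum is 49.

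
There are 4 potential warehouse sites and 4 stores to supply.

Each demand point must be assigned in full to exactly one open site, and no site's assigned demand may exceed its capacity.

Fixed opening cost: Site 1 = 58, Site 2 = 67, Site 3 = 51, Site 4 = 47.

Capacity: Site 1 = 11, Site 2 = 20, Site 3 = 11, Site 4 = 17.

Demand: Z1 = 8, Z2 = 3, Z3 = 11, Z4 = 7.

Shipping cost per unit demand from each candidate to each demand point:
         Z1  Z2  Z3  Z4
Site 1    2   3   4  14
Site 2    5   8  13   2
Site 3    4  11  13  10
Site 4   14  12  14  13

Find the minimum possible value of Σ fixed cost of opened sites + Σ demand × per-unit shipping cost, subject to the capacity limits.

247

Open {Site 1, Site 2}; cheapest assignment that respects the capacities:
  Site 1 (cap 11, load 11): Z3 — cost 11×4 = 44
  Site 2 (cap 20, load 18): Z1, Z2, Z4 — cost 8×5 + 3×8 + 7×2 = 78
  Shipping 122, fixed 125 → total 247.
  Any other capacity-feasible assignment to {Site 1, Site 2} ships for at least 122.
Compare {Site 1, Site 2, Site 3}: its best feasible assignment gives total 290.
Compare {Site 1, Site 2, Site 4}: its best feasible assignment gives total 294.
Every other set of open sites that can feasibly serve all demand totals ≥ 290 even under its best assignment. Minimum: 247.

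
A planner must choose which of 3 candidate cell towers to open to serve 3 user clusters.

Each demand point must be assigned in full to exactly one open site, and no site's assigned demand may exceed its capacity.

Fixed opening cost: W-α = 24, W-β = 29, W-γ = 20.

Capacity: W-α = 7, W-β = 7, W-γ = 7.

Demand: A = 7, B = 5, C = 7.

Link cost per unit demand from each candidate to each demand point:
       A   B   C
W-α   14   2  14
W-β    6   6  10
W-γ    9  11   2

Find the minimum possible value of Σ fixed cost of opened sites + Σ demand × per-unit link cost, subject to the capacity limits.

Open {W-α, W-β, W-γ}; cheapest assignment that respects the capacities:
  W-α (cap 7, load 5): B — cost 5×2 = 10
  W-β (cap 7, load 7): A — cost 7×6 = 42
  W-γ (cap 7, load 7): C — cost 7×2 = 14
  Shipping 66, fixed 73 → total 139.
  Any other capacity-feasible assignment to {W-α, W-β, W-γ} ships for at least 66.
Total demand is 19 and no other set of sites has combined capacity ≥ 19, so {W-α, W-β, W-γ} is the only feasible choice of open sites. Minimum: 139.

139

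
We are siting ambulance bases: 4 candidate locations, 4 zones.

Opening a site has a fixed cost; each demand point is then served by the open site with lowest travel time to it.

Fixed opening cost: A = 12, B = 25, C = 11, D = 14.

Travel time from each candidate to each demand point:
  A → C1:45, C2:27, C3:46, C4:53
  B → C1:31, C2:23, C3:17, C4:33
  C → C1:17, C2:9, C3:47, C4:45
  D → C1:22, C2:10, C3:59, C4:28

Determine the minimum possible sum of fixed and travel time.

112

Open {B, C}: assign each demand point to its cheapest open site.
  C1→C 17, C2→C 9, C3→B 17, C4→B 33
  travel time 76, fixed 36 → total 112.
Compare {B, D}: travel time 77 + fixed 39 = 116.
Compare {B, C, D}: travel time 71 + fixed 50 = 121.
Compare {A, B, C}: travel time 76 + fixed 48 = 124.
All other subsets cost ≥ 116. Minimum total cost: 112.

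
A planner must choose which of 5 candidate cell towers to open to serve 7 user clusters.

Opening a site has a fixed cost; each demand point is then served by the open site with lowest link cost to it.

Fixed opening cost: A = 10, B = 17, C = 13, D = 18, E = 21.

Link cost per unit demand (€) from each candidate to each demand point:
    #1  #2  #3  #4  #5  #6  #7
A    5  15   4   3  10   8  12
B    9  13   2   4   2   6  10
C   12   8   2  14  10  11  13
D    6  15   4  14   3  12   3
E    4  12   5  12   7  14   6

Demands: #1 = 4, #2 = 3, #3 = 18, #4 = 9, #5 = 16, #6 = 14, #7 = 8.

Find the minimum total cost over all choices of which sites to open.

Open {A, B, C, D}: assign each demand point to its cheapest open site.
  #1→A 4×5=20, #2→C 3×8=24, #3→B 18×2=36, #4→A 9×3=27, #5→B 16×2=32, #6→B 14×6=84, #7→D 8×3=24
  link cost 247, fixed 58 → total 305.
Compare {A, B, D}: link cost 262 + fixed 45 = 307.
Compare {B, C, D}: link cost 260 + fixed 48 = 308.
Compare {B, D}: link cost 275 + fixed 35 = 310.
All other subsets cost ≥ 307. Minimum total cost: 305.

305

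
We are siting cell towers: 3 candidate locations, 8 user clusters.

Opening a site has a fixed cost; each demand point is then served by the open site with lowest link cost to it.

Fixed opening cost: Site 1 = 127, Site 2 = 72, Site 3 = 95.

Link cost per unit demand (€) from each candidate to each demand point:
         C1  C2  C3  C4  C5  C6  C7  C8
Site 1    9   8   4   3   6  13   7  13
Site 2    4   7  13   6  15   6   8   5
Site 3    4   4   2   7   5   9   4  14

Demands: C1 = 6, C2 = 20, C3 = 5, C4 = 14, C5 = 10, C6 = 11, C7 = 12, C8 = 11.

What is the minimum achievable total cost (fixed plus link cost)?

Open {Site 2, Site 3}: assign each demand point to its cheapest open site.
  C1→Site 2 6×4=24, C2→Site 3 20×4=80, C3→Site 3 5×2=10, C4→Site 2 14×6=84, C5→Site 3 10×5=50, C6→Site 2 11×6=66, C7→Site 3 12×4=48, C8→Site 2 11×5=55
  link cost 417, fixed 167 → total 584.
Compare {Site 3}: link cost 563 + fixed 95 = 658.
Compare {Site 1, Site 2, Site 3}: link cost 375 + fixed 294 = 669.
Compare {Site 1, Site 2}: link cost 491 + fixed 199 = 690.
All other subsets cost ≥ 658. Minimum total cost: 584.

584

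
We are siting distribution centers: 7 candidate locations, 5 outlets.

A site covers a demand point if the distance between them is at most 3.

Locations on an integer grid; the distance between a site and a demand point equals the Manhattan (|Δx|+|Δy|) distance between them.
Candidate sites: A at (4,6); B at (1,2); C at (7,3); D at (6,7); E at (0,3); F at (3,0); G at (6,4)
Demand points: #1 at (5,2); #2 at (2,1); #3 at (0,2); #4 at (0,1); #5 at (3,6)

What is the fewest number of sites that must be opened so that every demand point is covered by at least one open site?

3

Coverage sets (demand points within 3 of each site):
  A: {#5}
  B: {#2, #3, #4}
  C: {#1}
  D: {}
  E: {#3, #4}
  F: {#2}
  G: {#1}
No 2 sites suffice: every size-2 union leaves at least one demand point uncovered.
But {A, B, C} covers everything, so the minimum is 3.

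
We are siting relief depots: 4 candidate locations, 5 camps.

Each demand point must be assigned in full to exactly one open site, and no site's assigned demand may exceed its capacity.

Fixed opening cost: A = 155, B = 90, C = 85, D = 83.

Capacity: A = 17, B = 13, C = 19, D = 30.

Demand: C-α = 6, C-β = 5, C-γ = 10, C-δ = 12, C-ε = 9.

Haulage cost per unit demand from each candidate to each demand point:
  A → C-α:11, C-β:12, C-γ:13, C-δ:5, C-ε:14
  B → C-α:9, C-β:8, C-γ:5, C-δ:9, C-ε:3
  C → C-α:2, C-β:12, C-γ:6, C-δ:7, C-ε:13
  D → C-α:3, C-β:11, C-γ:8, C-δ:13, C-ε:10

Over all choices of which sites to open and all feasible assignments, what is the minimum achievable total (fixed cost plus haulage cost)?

Open {C, D}; cheapest assignment that respects the capacities:
  C (cap 19, load 18): C-α, C-δ — cost 6×2 + 12×7 = 96
  D (cap 30, load 24): C-β, C-γ, C-ε — cost 5×11 + 10×8 + 9×10 = 225
  Shipping 321, fixed 168 → total 489.
  Any other capacity-feasible assignment to {C, D} ships for at least 321.
Compare {B, C, D}: its best feasible assignment gives total 516.
Compare {B, D}: its best feasible assignment gives total 524.
Every other set of open sites that can feasibly serve all demand totals ≥ 516 even under its best assignment. Minimum: 489.

489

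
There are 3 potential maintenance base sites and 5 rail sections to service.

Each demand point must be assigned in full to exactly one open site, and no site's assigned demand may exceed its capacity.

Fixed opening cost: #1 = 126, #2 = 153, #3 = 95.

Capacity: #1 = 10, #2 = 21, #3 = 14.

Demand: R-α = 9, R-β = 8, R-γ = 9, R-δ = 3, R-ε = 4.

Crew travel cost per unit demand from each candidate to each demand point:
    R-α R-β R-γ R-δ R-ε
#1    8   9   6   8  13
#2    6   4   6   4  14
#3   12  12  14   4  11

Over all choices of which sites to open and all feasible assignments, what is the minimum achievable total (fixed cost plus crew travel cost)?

Open {#2, #3}; cheapest assignment that respects the capacities:
  #2 (cap 21, load 20): R-β, R-γ, R-δ — cost 8×4 + 9×6 + 3×4 = 98
  #3 (cap 14, load 13): R-α, R-ε — cost 9×12 + 4×11 = 152
  Shipping 250, fixed 248 → total 498.
  Any other capacity-feasible assignment to {#2, #3} ships for at least 250.
Compare {#1, #2, #3}: its best feasible assignment gives total 570.
Every other set of open sites that can feasibly serve all demand totals ≥ 570 even under its best assignment. Minimum: 498.

498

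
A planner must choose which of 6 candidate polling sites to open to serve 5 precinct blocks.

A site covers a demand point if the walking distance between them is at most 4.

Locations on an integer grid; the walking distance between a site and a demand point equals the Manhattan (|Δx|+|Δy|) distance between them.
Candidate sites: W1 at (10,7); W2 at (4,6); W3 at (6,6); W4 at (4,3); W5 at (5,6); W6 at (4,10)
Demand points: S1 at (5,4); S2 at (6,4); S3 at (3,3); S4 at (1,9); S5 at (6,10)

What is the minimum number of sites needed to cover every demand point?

Coverage sets (demand points within 4 of each site):
  W1: {}
  W2: {S1, S2, S3}
  W3: {S1, S2, S5}
  W4: {S1, S2, S3}
  W5: {S1, S2}
  W6: {S4, S5}
No single site covers all 5 demand points.
But {W2, W6} covers everything, so the minimum is 2.

2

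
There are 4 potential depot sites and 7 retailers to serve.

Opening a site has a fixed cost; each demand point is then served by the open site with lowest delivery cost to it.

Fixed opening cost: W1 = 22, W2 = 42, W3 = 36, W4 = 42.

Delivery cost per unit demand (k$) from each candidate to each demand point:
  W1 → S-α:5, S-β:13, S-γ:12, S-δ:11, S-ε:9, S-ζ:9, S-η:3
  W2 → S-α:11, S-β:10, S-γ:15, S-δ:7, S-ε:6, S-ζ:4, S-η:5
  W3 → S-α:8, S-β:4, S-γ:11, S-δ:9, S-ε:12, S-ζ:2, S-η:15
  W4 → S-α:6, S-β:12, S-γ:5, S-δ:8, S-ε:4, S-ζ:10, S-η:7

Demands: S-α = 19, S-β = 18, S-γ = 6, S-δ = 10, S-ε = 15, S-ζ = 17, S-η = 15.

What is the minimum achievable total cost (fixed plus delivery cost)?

516

Open {W1, W3, W4}: assign each demand point to its cheapest open site.
  S-α→W1 19×5=95, S-β→W3 18×4=72, S-γ→W4 6×5=30, S-δ→W4 10×8=80, S-ε→W4 15×4=60, S-ζ→W3 17×2=34, S-η→W1 15×3=45
  delivery cost 416, fixed 100 → total 516.
Compare {W1, W2, W3, W4}: delivery cost 406 + fixed 142 = 548.
Compare {W1, W2, W3}: delivery cost 472 + fixed 100 = 572.
Compare {W3, W4}: delivery cost 495 + fixed 78 = 573.
All other subsets cost ≥ 548. Minimum total cost: 516.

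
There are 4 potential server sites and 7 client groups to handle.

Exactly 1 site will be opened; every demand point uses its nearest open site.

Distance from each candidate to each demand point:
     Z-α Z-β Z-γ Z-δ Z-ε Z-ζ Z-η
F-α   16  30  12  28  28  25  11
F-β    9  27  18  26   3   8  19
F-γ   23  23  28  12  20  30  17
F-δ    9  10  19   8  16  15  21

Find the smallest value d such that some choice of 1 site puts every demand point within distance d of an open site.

Open {F-δ}.
  Farthest demand point is Z-η at distance 21 (to F-δ); all others are ≤ 21.
With {F-β} the worst case is 27.
With {F-α} the worst case is 30.
No size-1 selection achieves below 21.

21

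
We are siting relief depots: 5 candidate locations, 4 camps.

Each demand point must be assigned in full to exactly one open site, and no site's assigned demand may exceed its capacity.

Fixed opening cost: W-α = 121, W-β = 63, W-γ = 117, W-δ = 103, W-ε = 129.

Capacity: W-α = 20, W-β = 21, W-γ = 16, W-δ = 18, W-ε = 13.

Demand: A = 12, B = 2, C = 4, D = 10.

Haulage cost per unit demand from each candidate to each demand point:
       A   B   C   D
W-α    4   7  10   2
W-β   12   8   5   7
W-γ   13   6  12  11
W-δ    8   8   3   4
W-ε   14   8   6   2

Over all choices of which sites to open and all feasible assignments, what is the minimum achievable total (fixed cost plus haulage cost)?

336

Open {W-α, W-β}; cheapest assignment that respects the capacities:
  W-α (cap 20, load 14): A, B — cost 12×4 + 2×7 = 62
  W-β (cap 21, load 14): C, D — cost 4×5 + 10×7 = 90
  Shipping 152, fixed 184 → total 336.
  Any other capacity-feasible assignment to {W-α, W-β} ships for at least 152.
Compare {W-α, W-δ}: its best feasible assignment gives total 338.
Compare {W-β, W-δ}: its best feasible assignment gives total 360.
Every other set of open sites that can feasibly serve all demand totals ≥ 338 even under its best assignment. Minimum: 336.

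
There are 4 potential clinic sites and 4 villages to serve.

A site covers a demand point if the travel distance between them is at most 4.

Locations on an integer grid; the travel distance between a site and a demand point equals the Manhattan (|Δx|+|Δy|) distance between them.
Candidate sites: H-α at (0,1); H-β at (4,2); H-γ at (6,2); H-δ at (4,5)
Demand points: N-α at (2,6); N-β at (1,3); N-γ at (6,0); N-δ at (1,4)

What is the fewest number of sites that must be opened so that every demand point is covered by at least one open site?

2

Coverage sets (demand points within 4 of each site):
  H-α: {N-β, N-δ}
  H-β: {N-β, N-γ}
  H-γ: {N-γ}
  H-δ: {N-α, N-δ}
No single site covers all 4 demand points.
But {H-β, H-δ} covers everything, so the minimum is 2.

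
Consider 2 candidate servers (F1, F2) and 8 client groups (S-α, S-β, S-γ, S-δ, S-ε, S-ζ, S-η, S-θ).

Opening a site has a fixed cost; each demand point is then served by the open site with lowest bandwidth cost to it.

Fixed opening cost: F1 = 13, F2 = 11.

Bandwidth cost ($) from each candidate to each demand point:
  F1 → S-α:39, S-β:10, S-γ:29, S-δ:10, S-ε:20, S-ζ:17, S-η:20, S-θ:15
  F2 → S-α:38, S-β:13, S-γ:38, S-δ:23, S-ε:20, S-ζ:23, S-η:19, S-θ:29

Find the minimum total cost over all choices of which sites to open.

173

Open {F1}: assign each demand point to its cheapest open site.
  S-α→F1 39, S-β→F1 10, S-γ→F1 29, S-δ→F1 10, S-ε→F1 20, S-ζ→F1 17, S-η→F1 20, S-θ→F1 15
  bandwidth cost 160, fixed 13 → total 173.
Compare {F1, F2}: bandwidth cost 158 + fixed 24 = 182.
Compare {F2}: bandwidth cost 203 + fixed 11 = 214.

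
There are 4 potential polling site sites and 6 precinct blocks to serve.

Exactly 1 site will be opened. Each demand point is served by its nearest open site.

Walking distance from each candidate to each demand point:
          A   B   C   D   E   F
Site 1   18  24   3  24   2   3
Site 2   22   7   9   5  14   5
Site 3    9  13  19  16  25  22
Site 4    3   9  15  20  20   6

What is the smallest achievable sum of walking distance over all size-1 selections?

Open {Site 2}.
  A→Site 2 22, B→Site 2 7, C→Site 2 9, D→Site 2 5, E→Site 2 14, F→Site 2 5  ⇒ total 62.
Compare {Site 4}: total 73.
Compare {Site 1}: total 74.
No size-1 selection does better; minimum is 62.

62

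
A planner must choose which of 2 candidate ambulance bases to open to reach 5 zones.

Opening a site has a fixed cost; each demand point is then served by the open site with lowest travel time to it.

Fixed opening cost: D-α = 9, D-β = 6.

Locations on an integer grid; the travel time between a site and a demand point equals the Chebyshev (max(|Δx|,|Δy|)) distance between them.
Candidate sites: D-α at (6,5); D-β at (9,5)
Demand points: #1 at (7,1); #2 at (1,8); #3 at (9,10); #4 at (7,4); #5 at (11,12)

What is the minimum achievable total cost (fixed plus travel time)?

31

Open {D-α}: assign each demand point to its cheapest open site.
  #1→D-α 4, #2→D-α 5, #3→D-α 5, #4→D-α 1, #5→D-α 7
  travel time 22, fixed 9 → total 31.
Compare {D-β}: travel time 26 + fixed 6 = 32.
Compare {D-α, D-β}: travel time 22 + fixed 15 = 37.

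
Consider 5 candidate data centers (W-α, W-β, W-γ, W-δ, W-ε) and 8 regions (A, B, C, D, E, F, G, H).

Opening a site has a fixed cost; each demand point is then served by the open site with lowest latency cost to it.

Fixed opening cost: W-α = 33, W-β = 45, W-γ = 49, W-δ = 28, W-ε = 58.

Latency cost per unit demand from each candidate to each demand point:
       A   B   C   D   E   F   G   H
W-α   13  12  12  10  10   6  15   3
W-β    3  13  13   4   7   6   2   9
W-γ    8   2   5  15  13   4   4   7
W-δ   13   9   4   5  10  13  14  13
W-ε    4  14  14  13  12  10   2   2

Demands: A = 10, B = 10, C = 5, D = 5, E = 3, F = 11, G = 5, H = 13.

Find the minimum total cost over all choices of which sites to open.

Open {W-α, W-β, W-γ}: assign each demand point to its cheapest open site.
  A→W-β 10×3=30, B→W-γ 10×2=20, C→W-γ 5×5=25, D→W-β 5×4=20, E→W-β 3×7=21, F→W-γ 11×4=44, G→W-β 5×2=10, H→W-α 13×3=39
  latency cost 209, fixed 127 → total 336.
Compare {W-β, W-γ, W-ε}: latency cost 196 + fixed 152 = 348.
Compare {W-γ, W-δ, W-ε}: latency cost 215 + fixed 135 = 350.
Compare {W-β, W-γ}: latency cost 261 + fixed 94 = 355.
All other subsets cost ≥ 348. Minimum total cost: 336.

336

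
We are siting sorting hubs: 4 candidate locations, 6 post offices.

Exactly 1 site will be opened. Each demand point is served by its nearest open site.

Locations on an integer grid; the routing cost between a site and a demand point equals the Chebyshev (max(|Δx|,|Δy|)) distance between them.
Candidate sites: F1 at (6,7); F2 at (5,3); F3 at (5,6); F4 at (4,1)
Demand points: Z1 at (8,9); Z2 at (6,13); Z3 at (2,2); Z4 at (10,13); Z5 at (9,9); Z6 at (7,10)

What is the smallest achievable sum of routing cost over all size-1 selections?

25

Open {F1}.
  Z1→F1 2, Z2→F1 6, Z3→F1 5, Z4→F1 6, Z5→F1 3, Z6→F1 3  ⇒ total 25.
Compare {F3}: total 29.
Compare {F2}: total 42.
No size-1 selection does better; minimum is 25.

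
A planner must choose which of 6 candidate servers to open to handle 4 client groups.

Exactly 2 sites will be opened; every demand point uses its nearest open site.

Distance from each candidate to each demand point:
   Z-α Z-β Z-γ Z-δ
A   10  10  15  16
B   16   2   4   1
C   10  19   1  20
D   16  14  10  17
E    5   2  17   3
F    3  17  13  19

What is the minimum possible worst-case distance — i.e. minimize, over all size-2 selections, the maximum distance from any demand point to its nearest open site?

Open {B, F}.
  Farthest demand point is Z-γ at distance 4 (to B); all others are ≤ 4.
With {B, E} the worst case is 5.
With {C, E} the worst case is 5.
No size-2 selection achieves below 4.

4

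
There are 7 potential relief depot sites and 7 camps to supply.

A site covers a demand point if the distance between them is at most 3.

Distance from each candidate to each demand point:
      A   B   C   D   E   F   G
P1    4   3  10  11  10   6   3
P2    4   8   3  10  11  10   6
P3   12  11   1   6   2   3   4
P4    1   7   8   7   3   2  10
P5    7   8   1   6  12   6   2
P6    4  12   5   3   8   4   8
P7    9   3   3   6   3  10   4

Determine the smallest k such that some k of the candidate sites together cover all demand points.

4

Coverage sets (demand points within 3 of each site):
  P1: {B, G}
  P2: {C}
  P3: {C, E, F}
  P4: {A, E, F}
  P5: {C, G}
  P6: {D}
  P7: {B, C, E}
No 3 sites suffice: every size-3 union leaves at least one demand point uncovered.
But {P1, P2, P4, P6} covers everything, so the minimum is 4.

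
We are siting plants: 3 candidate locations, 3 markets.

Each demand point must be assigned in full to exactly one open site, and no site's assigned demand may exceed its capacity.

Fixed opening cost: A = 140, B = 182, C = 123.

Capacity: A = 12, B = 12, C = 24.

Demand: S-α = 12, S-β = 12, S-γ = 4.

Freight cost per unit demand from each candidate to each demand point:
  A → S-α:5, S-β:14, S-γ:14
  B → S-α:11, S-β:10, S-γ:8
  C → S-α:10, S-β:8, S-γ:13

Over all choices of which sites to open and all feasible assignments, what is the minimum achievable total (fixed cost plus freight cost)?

471

Open {A, C}; cheapest assignment that respects the capacities:
  A (cap 12, load 12): S-α — cost 12×5 = 60
  C (cap 24, load 16): S-β, S-γ — cost 12×8 + 4×13 = 148
  Shipping 208, fixed 263 → total 471.
  Any other capacity-feasible assignment to {A, C} ships for at least 208.
Compare {B, C}: its best feasible assignment gives total 553.
Compare {A, B, C}: its best feasible assignment gives total 633.
Every other set of open sites that can feasibly serve all demand totals ≥ 553 even under its best assignment. Minimum: 471.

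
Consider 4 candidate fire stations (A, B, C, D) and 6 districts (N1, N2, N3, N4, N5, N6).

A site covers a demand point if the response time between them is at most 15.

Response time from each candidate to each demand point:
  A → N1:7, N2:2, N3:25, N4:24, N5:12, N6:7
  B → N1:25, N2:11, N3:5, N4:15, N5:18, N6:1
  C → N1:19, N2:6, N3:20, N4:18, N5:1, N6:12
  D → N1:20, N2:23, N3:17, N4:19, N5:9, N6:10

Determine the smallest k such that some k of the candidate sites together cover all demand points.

2

Coverage sets (demand points within 15 of each site):
  A: {N1, N2, N5, N6}
  B: {N2, N3, N4, N6}
  C: {N2, N5, N6}
  D: {N5, N6}
No single site covers all 6 demand points.
But {A, B} covers everything, so the minimum is 2.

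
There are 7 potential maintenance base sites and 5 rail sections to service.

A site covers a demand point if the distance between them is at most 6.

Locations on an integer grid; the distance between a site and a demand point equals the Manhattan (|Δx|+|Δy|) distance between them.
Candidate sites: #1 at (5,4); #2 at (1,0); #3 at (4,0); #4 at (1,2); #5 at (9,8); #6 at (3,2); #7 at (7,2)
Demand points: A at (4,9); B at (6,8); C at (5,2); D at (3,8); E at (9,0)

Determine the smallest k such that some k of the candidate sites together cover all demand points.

Coverage sets (demand points within 6 of each site):
  #1: {A, B, C, D}
  #2: {C}
  #3: {C, E}
  #4: {C}
  #5: {A, B, D}
  #6: {C, D}
  #7: {C, E}
No single site covers all 5 demand points.
But {#1, #3} covers everything, so the minimum is 2.

2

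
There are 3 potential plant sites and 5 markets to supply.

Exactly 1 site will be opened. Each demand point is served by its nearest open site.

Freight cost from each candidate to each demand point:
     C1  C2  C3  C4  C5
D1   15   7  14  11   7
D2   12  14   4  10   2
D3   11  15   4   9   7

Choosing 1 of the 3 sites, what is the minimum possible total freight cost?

Open {D2}.
  C1→D2 12, C2→D2 14, C3→D2 4, C4→D2 10, C5→D2 2  ⇒ total 42.
Compare {D3}: total 46.
Compare {D1}: total 54.

42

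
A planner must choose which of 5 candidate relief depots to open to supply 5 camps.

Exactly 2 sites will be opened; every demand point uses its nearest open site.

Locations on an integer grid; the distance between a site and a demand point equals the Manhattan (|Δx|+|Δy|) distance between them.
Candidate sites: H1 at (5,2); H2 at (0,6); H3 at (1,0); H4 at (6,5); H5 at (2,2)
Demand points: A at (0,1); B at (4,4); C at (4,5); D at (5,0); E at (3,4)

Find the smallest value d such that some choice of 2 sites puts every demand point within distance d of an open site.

4

Open {H1, H3}.
  Farthest demand point is C at distance 4 (to H1); all others are ≤ 4.
With {H1, H5} the worst case is 4.
With {H3, H4} the worst case is 4.
No size-2 selection achieves below 4.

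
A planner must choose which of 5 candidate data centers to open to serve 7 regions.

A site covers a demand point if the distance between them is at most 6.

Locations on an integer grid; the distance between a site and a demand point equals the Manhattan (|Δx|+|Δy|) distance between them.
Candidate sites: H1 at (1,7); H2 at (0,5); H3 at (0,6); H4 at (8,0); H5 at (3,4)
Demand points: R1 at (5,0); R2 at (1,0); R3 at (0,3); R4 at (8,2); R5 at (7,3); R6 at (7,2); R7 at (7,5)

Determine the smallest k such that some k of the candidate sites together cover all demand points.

2

Coverage sets (demand points within 6 of each site):
  H1: {R3}
  H2: {R2, R3}
  H3: {R3}
  H4: {R1, R4, R5, R6, R7}
  H5: {R1, R2, R3, R5, R6, R7}
No single site covers all 7 demand points.
But {H2, H4} covers everything, so the minimum is 2.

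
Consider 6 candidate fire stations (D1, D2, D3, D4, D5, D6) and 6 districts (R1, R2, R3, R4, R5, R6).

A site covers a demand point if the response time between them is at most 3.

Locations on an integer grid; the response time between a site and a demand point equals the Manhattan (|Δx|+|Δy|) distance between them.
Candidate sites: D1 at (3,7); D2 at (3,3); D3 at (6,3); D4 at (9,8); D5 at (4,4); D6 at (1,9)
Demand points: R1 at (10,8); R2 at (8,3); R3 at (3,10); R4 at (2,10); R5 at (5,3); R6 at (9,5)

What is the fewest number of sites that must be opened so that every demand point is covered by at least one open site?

Coverage sets (demand points within 3 of each site):
  D1: {R3}
  D2: {R5}
  D3: {R2, R5}
  D4: {R1, R6}
  D5: {R5}
  D6: {R3, R4}
No 2 sites suffice: every size-2 union leaves at least one demand point uncovered.
But {D3, D4, D6} covers everything, so the minimum is 3.

3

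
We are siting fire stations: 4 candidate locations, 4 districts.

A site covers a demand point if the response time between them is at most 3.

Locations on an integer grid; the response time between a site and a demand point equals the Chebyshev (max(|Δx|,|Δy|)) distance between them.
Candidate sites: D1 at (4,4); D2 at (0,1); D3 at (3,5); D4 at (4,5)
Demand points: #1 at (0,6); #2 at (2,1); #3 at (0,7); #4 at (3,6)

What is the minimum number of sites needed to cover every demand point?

2

Coverage sets (demand points within 3 of each site):
  D1: {#2, #4}
  D2: {#2}
  D3: {#1, #3, #4}
  D4: {#4}
No single site covers all 4 demand points.
But {D1, D3} covers everything, so the minimum is 2.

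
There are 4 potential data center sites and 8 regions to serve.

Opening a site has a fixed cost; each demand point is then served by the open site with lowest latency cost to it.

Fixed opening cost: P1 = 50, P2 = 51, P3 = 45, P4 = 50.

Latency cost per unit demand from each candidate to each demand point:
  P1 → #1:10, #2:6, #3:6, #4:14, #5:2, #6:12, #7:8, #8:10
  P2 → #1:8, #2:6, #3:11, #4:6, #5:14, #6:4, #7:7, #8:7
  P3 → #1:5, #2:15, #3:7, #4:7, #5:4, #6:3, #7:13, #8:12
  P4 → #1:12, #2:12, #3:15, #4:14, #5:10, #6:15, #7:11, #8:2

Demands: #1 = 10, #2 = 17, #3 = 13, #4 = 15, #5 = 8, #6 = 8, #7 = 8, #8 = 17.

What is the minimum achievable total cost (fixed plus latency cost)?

Open {P1, P3, P4}: assign each demand point to its cheapest open site.
  #1→P3 10×5=50, #2→P1 17×6=102, #3→P1 13×6=78, #4→P3 15×7=105, #5→P1 8×2=16, #6→P3 8×3=24, #7→P1 8×8=64, #8→P4 17×2=34
  latency cost 473, fixed 145 → total 618.
Compare {P2, P3, P4}: latency cost 479 + fixed 146 = 625.
Compare {P1, P2, P4}: latency cost 488 + fixed 151 = 639.
Compare {P1, P2, P3, P4}: latency cost 450 + fixed 196 = 646.
All other subsets cost ≥ 625. Minimum total cost: 618.

618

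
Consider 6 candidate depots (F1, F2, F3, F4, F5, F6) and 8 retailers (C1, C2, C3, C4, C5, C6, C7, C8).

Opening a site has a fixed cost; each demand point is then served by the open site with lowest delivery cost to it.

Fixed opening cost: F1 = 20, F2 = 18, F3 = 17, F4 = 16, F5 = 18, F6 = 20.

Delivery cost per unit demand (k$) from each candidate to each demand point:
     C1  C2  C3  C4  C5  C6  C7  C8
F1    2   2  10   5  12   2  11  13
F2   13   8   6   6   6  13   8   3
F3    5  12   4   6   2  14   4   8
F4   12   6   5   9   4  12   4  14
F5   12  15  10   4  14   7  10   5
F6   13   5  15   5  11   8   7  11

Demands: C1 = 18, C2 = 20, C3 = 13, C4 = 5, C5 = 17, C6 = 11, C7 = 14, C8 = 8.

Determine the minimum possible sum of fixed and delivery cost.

Open {F1, F2, F3}: assign each demand point to its cheapest open site.
  C1→F1 18×2=36, C2→F1 20×2=40, C3→F3 13×4=52, C4→F1 5×5=25, C5→F3 17×2=34, C6→F1 11×2=22, C7→F3 14×4=56, C8→F2 8×3=24
  delivery cost 289, fixed 55 → total 344.
Compare {F1, F3, F5}: delivery cost 300 + fixed 55 = 355.
Compare {F1, F2, F3, F5}: delivery cost 284 + fixed 73 = 357.
Compare {F1, F2, F3, F4}: delivery cost 289 + fixed 71 = 360.
All other subsets cost ≥ 355. Minimum total cost: 344.

344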